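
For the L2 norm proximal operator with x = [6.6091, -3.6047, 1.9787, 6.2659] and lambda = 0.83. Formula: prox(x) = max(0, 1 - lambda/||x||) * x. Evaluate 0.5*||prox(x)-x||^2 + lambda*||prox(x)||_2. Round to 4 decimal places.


Step 1: Compute ||x||.
||x|| = 9.9925
Step 2: Compute scaling factor.
scale = max(0, 1 - 0.83/9.9925) = 0.9169
Step 3: prox(x) = [6.0601, -3.3053, 1.8143, 5.7454]
||prox(x)|| = 9.1625
Step 4: Proximal objective.
0.5*||prox-x||^2 = 0.3445
lambda*||prox|| = 7.6049
Total = 7.9494


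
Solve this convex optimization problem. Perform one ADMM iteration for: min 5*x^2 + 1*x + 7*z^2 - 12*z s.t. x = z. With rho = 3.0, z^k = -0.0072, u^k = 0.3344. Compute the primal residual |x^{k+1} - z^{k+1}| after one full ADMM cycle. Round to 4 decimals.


ADMM iteration with rho = 3.0, z^k = -0.0072, u^k = 0.3344
Step 1: x-update.
Minimize 5*x^2 + 1*x + (3.0/2)*(x + 0.0072 + 0.3344)^2
FOC: (2*5 + 3.0)*x = -1 + 3.0*(-0.0072 - 0.3344)
x^{k+1} = -0.1558
Step 2: z-update.
Minimize 7*z^2 - 12*z + (3.0/2)*(-0.1558 - z + 0.3344)^2
FOC: (2*7 + 3.0)*z = 12 + 3.0*(-0.1558 + 0.3344)
z^{k+1} = 0.7374
Step 3: u-update.
u^{k+1} = 0.3344 - 0.1558 - 0.7374 = -0.5588
Step 4: Primal residual = |-0.1558 - 0.7374| = 0.8932


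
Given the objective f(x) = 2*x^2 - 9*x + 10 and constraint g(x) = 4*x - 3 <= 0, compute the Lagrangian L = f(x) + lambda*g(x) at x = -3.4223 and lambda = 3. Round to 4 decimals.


Step 1: Evaluate f(x).
f(-3.4223) = 2*(-3.4223)^2 - 9*(-3.4223) + 10 = 64.225
Step 2: Evaluate g(x).
g(-3.4223) = 4*-3.4223 - 3 = -16.6892
Step 3: Compute Lagrangian.
L = 64.225 + 3*-16.6892 = 14.1574


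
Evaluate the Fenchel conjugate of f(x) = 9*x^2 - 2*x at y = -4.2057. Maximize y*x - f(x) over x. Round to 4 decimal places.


f*(y) = sup_x {y*x - a*x^2 - b*x} = sup_x {(y-b)*x - a*x^2}
FOC: (y - b) - 2a*x = 0 => x* = (y - b)/(2a)
x* = (-4.2057 + 2)/(2*9) = -0.1225
f*(-4.2057) = (y-b)^2/(4a) = (-4.2057 + 2)^2/(4*9)
= 4.8651/36 = 0.1351


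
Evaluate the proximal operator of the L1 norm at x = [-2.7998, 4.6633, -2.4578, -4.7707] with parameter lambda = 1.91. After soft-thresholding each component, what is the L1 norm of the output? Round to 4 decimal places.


Soft-thresholding with lambda = 1.91:
prox(-2.7998) = sign(-2.7998)*max(|-2.7998| - 1.91, 0) = -0.8898
prox(4.6633) = sign(4.6633)*max(|4.6633| - 1.91, 0) = 2.7533
prox(-2.4578) = sign(-2.4578)*max(|-2.4578| - 1.91, 0) = -0.5478
prox(-4.7707) = sign(-4.7707)*max(|-4.7707| - 1.91, 0) = -2.8607
prox(x) = [-0.8898, 2.7533, -0.5478, -2.8607]
||prox(x)||_1 = 0.8898 + 2.7533 + 0.5478 + 2.8607 = 7.0516


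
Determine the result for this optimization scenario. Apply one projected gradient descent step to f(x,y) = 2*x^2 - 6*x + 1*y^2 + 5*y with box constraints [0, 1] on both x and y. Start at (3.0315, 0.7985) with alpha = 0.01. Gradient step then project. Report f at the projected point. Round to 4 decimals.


Step 1: Compute gradient at (3.0315, 0.7985).
grad_x = 2*2*3.0315 - 6 = 6.126
grad_y = 2*1*0.7985 + 5 = 6.597
Step 2: Gradient step.
x_raw = 3.0315 - 0.01*6.126 = 2.9702
y_raw = 0.7985 - 0.01*6.597 = 0.7325
Step 3: Project onto [0, 1].
x_proj = clip(2.9702) = 1.0
y_proj = clip(0.7325) = 0.7325
Step 4: Evaluate f.
f(1.0, 0.7325) = 0.1993


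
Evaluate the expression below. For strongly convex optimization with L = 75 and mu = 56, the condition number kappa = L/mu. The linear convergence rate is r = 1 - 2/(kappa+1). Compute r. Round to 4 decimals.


Step 1: Compute the condition number.
kappa = L/mu = 75/56 = 1.3393
Step 2: Compute the convergence rate.
r = 1 - 2/(kappa + 1) = 1 - 2*mu/(L + mu) = (L - mu)/(L + mu) = 19/131 = 0.145


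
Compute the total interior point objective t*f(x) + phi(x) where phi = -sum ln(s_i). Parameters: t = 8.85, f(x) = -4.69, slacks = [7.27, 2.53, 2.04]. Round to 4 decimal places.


Step 1: Compute log-barrier.
ln values: [1.9838, 0.9282, 0.7129]
phi = -(1.9838 + 0.9282 + 0.7129) = -3.6249
Step 2: Compute augmented objective.
t*f(x) = 8.85*-4.69 = -41.5065
Total = -41.5065 - 3.6249 = -45.1314


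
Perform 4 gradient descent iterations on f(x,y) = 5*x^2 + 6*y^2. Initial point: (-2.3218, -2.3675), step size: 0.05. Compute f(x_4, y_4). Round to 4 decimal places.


Gradient descent on f(x,y) = 5*x^2 + 6*y^2.
Starting point: (-2.3218, -2.3675), alpha = 0.05
Step 1: grad_x = 2*5*-2.3218 = -23.218, grad_y = 2*6*-2.3675 = -28.41
  x_1 = -2.3218 - 0.05*-23.218 = -1.1609
  y_1 = -2.3675 - 0.05*-28.41 = -0.947
Step 2: grad_x = 2*5*-1.1609 = -11.609, grad_y = 2*6*-0.947 = -11.364
  x_2 = -1.1609 - 0.05*-11.609 = -0.5805
  y_2 = -0.947 - 0.05*-11.364 = -0.3788
Step 3: grad_x = 2*5*-0.5805 = -5.8045, grad_y = 2*6*-0.3788 = -4.5456
  x_3 = -0.5805 - 0.05*-5.8045 = -0.2902
  y_3 = -0.3788 - 0.05*-4.5456 = -0.1515
Step 4: grad_x = 2*5*-0.2902 = -2.9023, grad_y = 2*6*-0.1515 = -1.8182
  x_4 = -0.2902 - 0.05*-2.9023 = -0.1451
  y_4 = -0.1515 - 0.05*-1.8182 = -0.0606
f(-0.1451, -0.0606) = 5*(-0.1451)^2 + 6*(-0.0606)^2 = 0.1273


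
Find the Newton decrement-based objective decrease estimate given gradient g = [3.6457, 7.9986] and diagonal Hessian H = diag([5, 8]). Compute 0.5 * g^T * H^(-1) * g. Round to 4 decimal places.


Step 1: H is diagonal, so H^(-1) * g = [0.7291, 0.9998].
Step 2: g^T H^(-1) g = sum_i g_i^2 / H_ii
  = (3.6457)^2/5 + (7.9986)^2/8
  = 2.6582 + 7.9972 = 10.6554
Step 3: Objective decrease = 0.5 * g^T H^(-1) g = 5.3277


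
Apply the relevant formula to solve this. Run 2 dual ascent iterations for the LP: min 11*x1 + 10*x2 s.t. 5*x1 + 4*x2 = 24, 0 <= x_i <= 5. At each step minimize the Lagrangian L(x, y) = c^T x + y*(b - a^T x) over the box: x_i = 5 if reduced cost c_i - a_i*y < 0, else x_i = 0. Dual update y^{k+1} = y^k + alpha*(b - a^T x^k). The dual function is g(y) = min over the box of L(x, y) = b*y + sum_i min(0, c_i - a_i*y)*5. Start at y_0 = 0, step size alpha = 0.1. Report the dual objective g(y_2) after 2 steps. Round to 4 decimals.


Dual ascent for LP: min 11*x1 + 10*x2, 5*x1 + 4*x2 = 24, 0 <= x_i <= 5
Step 1: y^k = 0.0, reduced costs: (11.0, 10.0)
  x^k = (0.0, 0.0), subgradient = b - a^T x = 24.0
  y^{k+1} = 0.0 + 0.1*24.0 = 2.4
Step 2: y^k = 2.4, reduced costs: (-1.0, 0.4)
  x^k = (5.0, 0.0), subgradient = b - a^T x = -1.0
  y^{k+1} = 2.4 + 0.1*-1.0 = 2.3
Dual objective at y_2 = 2.3: reduced costs (-0.5, 0.8), box minimizer x = (5.0, 0.0)
g(y_2) = b*y + (c1 - a1*y)*x1 + (c2 - a2*y)*x2 = 24*2.3 + (-0.5)*5.0 + 0.8*0.0 = 55.2 - 2.5 + 0.0 = 52.7


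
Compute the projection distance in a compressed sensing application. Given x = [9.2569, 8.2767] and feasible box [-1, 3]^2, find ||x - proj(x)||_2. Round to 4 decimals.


Project each component onto [-1, 3].
clip(9.2569) = 3.0, clip(8.2767) = 3.0
Projection = [3.0, 3.0]
Squared diffs: [39.1488, 27.8436]
Distance = sqrt(66.9924) = 8.1849


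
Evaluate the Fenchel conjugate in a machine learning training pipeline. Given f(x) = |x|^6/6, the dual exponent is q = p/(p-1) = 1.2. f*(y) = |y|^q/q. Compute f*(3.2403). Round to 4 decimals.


The conjugate exponent q satisfies 1/p + 1/q = 1.
p = 6, so q = 6/(6 - 1) = 1.2
|y|^q = 3.2403^1.2 = 4.0992
f*(3.2403) = 4.0992 / 1.2 = 3.416


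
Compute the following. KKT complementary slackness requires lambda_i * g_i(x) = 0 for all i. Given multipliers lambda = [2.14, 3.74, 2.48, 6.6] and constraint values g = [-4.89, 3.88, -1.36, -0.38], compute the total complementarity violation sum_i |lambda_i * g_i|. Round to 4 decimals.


KKT complementary slackness check:
lambda_1 * g_1 = 2.14 * -4.89 = -10.4646
lambda_2 * g_2 = 3.74 * 3.88 = 14.5112
lambda_3 * g_3 = 2.48 * -1.36 = -3.3728
lambda_4 * g_4 = 6.6 * -0.38 = -2.508
Total violation = 10.4646 + 14.5112 + 3.3728 + 2.508 = 30.8566


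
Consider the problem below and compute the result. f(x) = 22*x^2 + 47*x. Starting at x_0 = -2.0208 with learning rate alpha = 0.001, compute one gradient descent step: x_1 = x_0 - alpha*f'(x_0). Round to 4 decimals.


We compute the gradient at x_0 and apply the update.
f'(x) = 44*x + 47
f'(-2.0208) = 44*-2.0208 + 47 = -41.9152
x_1 = -2.0208 - 0.001*-41.9152 = -1.9789


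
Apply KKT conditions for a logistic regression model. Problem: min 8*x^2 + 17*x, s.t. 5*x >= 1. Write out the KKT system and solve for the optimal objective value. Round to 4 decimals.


Step 1: Try lambda = 0 (constraint inactive).
x_unc = -17/(2*8) = -1.0625
Check: 5*-1.0625 = -5.3125 < 1 -- violated!
Step 2: Constraint must be active: 5*x = 1
x* = 1/5 = 0.2
lambda = (2*8*0.2 + 17)/5 = 4.04
Step 3: Compute optimal value.
f(x*) = 8*0.2^2 + 17*0.2 = 3.72


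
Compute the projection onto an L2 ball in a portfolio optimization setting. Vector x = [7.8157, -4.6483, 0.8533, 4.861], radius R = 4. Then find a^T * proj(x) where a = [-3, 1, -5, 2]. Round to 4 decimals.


Step 1: Compute ||x|| (intermediates to 6 decimals).
||x|| = sqrt(7.8157^2 + (-4.6483)^2 + 0.8533^2 + 4.861^2) = 10.346463
Step 2: Project.
Since ||x|| > R, scale = R/||x|| = 4/10.346463 = 0.386606, proj(x) = scale * x
proj(x) = [3.021597, -1.797061, 0.329891, 1.879292]
Step 3: Dot product.
a^T * proj(x) = -3*3.021597 + 1*(-1.797061) - 5*0.329891 + 2*1.879292 = -8.7527


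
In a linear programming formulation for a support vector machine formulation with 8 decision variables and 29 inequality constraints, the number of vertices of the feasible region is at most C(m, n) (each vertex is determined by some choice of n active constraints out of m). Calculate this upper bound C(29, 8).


Each vertex corresponds to some choice of n active constraints out of m, so the number of vertices is at most C(m, n) = m! / (n!(m-n)!).
m = 29, n = 8
Numerator: 29 * 28 * 27 * 26 * 25 * 24 * 23 * 22
Denominator: 8! = 40320
C(29, 8) = 4292145


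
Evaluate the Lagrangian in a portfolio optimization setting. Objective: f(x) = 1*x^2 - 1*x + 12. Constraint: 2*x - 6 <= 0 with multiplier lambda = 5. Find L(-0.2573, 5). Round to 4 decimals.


Step 1: Evaluate f(x).
f(-0.2573) = 1*(-0.2573)^2 - 1*(-0.2573) + 12 = 12.3235
Step 2: Evaluate g(x).
g(-0.2573) = 2*-0.2573 - 6 = -6.5146
Step 3: Compute Lagrangian.
L = 12.3235 + 5*-6.5146 = -20.2495


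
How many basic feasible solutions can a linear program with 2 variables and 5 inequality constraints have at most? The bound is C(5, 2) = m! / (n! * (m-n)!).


Each vertex corresponds to some choice of n active constraints out of m, so the number of vertices is at most C(m, n) = m! / (n!(m-n)!).
m = 5, n = 2
Numerator: 5 * 4
Denominator: 2! = 2
C(5, 2) = 10


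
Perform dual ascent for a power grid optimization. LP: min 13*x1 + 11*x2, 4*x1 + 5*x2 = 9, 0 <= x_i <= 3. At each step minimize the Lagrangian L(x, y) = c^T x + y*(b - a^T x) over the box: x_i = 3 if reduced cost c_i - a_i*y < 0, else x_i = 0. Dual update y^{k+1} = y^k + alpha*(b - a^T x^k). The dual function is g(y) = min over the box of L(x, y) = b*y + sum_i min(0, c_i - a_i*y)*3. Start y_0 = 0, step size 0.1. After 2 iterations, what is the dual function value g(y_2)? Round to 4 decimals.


Dual ascent for LP: min 13*x1 + 11*x2, 4*x1 + 5*x2 = 9, 0 <= x_i <= 3
Step 1: y^k = 0.0, reduced costs: (13.0, 11.0)
  x^k = (0.0, 0.0), subgradient = b - a^T x = 9.0
  y^{k+1} = 0.0 + 0.1*9.0 = 0.9
Step 2: y^k = 0.9, reduced costs: (9.4, 6.5)
  x^k = (0.0, 0.0), subgradient = b - a^T x = 9.0
  y^{k+1} = 0.9 + 0.1*9.0 = 1.8
Dual objective at y_2 = 1.8: reduced costs (5.8, 2.0), box minimizer x = (0.0, 0.0)
g(y_2) = b*y + (c1 - a1*y)*x1 + (c2 - a2*y)*x2 = 9*1.8 + 5.8*0.0 + 2.0*0.0 = 16.2 + 0.0 + 0.0 = 16.2


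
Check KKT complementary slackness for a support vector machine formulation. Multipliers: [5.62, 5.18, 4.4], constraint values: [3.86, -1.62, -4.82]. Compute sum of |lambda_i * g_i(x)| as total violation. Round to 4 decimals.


KKT complementary slackness check:
lambda_1 * g_1 = 5.62 * 3.86 = 21.6932
lambda_2 * g_2 = 5.18 * -1.62 = -8.3916
lambda_3 * g_3 = 4.4 * -4.82 = -21.208
Total violation = 21.6932 + 8.3916 + 21.208 = 51.2928


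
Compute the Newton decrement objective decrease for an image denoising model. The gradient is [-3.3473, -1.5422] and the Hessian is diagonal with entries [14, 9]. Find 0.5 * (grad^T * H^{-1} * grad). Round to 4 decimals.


Step 1: H is diagonal, so H^(-1) * g = [-0.2391, -0.1714].
Step 2: g^T H^(-1) g = sum_i g_i^2 / H_ii
  = (-3.3473)^2/14 + (-1.5422)^2/9
  = 0.8003 + 0.2643 = 1.0646
Step 3: Objective decrease = 0.5 * g^T H^(-1) g = 0.5323


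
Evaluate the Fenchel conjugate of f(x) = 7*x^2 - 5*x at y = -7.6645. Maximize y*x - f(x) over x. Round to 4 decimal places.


f*(y) = sup_x {y*x - a*x^2 - b*x} = sup_x {(y-b)*x - a*x^2}
FOC: (y - b) - 2a*x = 0 => x* = (y - b)/(2a)
x* = (-7.6645 + 5)/(2*7) = -0.1903
f*(-7.6645) = (y-b)^2/(4a) = (-7.6645 + 5)^2/(4*7)
= 7.0996/28 = 0.2536


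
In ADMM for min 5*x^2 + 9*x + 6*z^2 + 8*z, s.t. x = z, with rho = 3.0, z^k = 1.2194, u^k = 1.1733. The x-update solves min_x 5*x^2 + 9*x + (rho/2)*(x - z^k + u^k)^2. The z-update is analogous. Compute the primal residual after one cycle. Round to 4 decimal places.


ADMM iteration with rho = 3.0, z^k = 1.2194, u^k = 1.1733
Step 1: x-update.
Minimize 5*x^2 + 9*x + (3.0/2)*(x - 1.2194 + 1.1733)^2
FOC: (2*5 + 3.0)*x = -9 + 3.0*(1.2194 - 1.1733)
x^{k+1} = -0.6817
Step 2: z-update.
Minimize 6*z^2 + 8*z + (3.0/2)*(-0.6817 - z + 1.1733)^2
FOC: (2*6 + 3.0)*z = -8 + 3.0*(-0.6817 + 1.1733)
z^{k+1} = -0.435
Step 3: u-update.
u^{k+1} = 1.1733 - 0.6817 + 0.435 = 0.9266
Step 4: Primal residual = |-0.6817 + 0.435| = 0.2467


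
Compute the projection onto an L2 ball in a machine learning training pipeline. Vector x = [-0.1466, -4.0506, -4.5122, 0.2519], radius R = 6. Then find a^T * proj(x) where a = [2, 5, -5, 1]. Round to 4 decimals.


Step 1: Compute ||x|| (intermediates to 6 decimals).
||x|| = sqrt((-0.1466)^2 + (-4.0506)^2 + (-4.5122)^2 + 0.2519^2) = 6.070606
Step 2: Project.
Since ||x|| > R, scale = R/||x|| = 6/6.070606 = 0.988369, proj(x) = scale * x
proj(x) = [-0.144895, -4.003487, -4.459719, 0.24897]
Step 3: Dot product.
a^T * proj(x) = 2*(-0.144895) + 5*(-4.003487) - 5*(-4.459719) + 1*0.24897 = 2.2403


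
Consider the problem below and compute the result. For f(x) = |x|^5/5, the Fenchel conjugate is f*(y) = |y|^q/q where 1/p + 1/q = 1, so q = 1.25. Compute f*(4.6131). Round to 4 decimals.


The conjugate exponent q satisfies 1/p + 1/q = 1.
p = 5, so q = 5/(5 - 1) = 1.25
|y|^q = 4.6131^1.25 = 6.7607
f*(4.6131) = 6.7607 / 1.25 = 5.4086


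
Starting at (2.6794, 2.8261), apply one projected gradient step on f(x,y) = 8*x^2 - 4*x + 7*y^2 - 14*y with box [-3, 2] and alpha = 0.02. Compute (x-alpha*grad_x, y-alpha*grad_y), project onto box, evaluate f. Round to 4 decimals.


Step 1: Compute gradient at (2.6794, 2.8261).
grad_x = 2*8*2.6794 - 4 = 38.8704
grad_y = 2*7*2.8261 - 14 = 25.5654
Step 2: Gradient step.
x_raw = 2.6794 - 0.02*38.8704 = 1.902
y_raw = 2.8261 - 0.02*25.5654 = 2.3148
Step 3: Project onto [-3, 2].
x_proj = clip(1.902) = 1.902
y_proj = clip(2.3148) = 2.0
Step 4: Evaluate f.
f(1.902, 2.0) = 21.3326


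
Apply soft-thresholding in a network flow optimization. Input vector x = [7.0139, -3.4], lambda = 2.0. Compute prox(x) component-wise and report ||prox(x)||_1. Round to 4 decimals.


Soft-thresholding with lambda = 2.0:
prox(7.0139) = sign(7.0139)*max(|7.0139| - 2.0, 0) = 5.0139
prox(-3.4) = sign(-3.4)*max(|-3.4| - 2.0, 0) = -1.4
prox(x) = [5.0139, -1.4]
||prox(x)||_1 = 5.0139 + 1.4 = 6.4139


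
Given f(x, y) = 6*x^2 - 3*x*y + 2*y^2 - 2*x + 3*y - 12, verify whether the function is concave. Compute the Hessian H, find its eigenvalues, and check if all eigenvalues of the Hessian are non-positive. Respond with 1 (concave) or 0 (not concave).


The Hessian of f(x,y) = 6*x^2 - 3*x*y + 2*y^2 - 2*x + 3*y - 12 is:
H = [[12, -3], [-3, 4]]
Trace = 12 + 4 = 16
Determinant = 12*4 - (-3)^2 = 39
Discriminant = (16)^2 - 4*39 = 100.0
Eigenvalues: lambda_1 = 3.0, lambda_2 = 13.0
The function is not concave.

0


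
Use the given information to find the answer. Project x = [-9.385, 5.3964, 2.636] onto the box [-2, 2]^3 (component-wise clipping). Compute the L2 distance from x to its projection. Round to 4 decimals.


Project each component onto [-2, 2].
clip(-9.385) = -2.0, clip(5.3964) = 2.0, clip(2.636) = 2.0
Projection = [-2.0, 2.0, 2.0]
Squared diffs: [54.5382, 11.5355, 0.4045]
Distance = sqrt(66.4782) = 8.1534


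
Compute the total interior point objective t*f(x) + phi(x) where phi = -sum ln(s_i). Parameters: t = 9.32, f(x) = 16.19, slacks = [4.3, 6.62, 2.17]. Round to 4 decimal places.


Step 1: Compute log-barrier.
ln values: [1.4586, 1.8901, 0.7747]
phi = -(1.4586 + 1.8901 + 0.7747) = -4.1234
Step 2: Compute augmented objective.
t*f(x) = 9.32*16.19 = 150.8908
Total = 150.8908 - 4.1234 = 146.7674


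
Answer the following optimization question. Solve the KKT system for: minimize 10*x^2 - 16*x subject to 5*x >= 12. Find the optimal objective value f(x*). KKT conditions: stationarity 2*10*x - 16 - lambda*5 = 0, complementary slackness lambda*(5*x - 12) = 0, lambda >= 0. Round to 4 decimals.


Step 1: Try lambda = 0 (constraint inactive).
x_unc = 16/(2*10) = 0.8
Check: 5*0.8 = 4.0 < 12 -- violated!
Step 2: Constraint must be active: 5*x = 12
x* = 12/5 = 2.4
lambda = (2*10*2.4 - 16)/5 = 6.4
Step 3: Compute optimal value.
f(x*) = 10*2.4^2 - 16*2.4 = 19.2


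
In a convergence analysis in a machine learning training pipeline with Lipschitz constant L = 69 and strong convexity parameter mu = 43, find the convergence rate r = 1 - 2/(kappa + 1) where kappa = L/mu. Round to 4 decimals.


Step 1: Compute the condition number.
kappa = L/mu = 69/43 = 1.6047
Step 2: Compute the convergence rate.
r = 1 - 2/(kappa + 1) = 1 - 2*mu/(L + mu) = (L - mu)/(L + mu) = 26/112 = 0.2321


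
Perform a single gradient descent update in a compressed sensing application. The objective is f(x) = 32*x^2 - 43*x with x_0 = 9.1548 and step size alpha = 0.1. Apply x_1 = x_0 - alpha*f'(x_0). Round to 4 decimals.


We compute the gradient at x_0 and apply the update.
f'(x) = 64*x - 43
f'(9.1548) = 64*9.1548 - 43 = 542.9072
x_1 = 9.1548 - 0.1*542.9072 = -45.1359


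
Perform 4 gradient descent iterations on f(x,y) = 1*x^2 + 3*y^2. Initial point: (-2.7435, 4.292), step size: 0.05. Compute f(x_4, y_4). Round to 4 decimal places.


Gradient descent on f(x,y) = 1*x^2 + 3*y^2.
Starting point: (-2.7435, 4.292), alpha = 0.05
Step 1: grad_x = 2*1*-2.7435 = -5.487, grad_y = 2*3*4.292 = 25.752
  x_1 = -2.7435 - 0.05*-5.487 = -2.4692
  y_1 = 4.292 - 0.05*25.752 = 3.0044
Step 2: grad_x = 2*1*-2.4692 = -4.9383, grad_y = 2*3*3.0044 = 18.0264
  x_2 = -2.4692 - 0.05*-4.9383 = -2.2222
  y_2 = 3.0044 - 0.05*18.0264 = 2.1031
Step 3: grad_x = 2*1*-2.2222 = -4.4445, grad_y = 2*3*2.1031 = 12.6185
  x_3 = -2.2222 - 0.05*-4.4445 = -2.0
  y_3 = 2.1031 - 0.05*12.6185 = 1.4722
Step 4: grad_x = 2*1*-2.0 = -4.0, grad_y = 2*3*1.4722 = 8.8329
  x_4 = -2.0 - 0.05*-4.0 = -1.8
  y_4 = 1.4722 - 0.05*8.8329 = 1.0305
f(-1.8, 1.0305) = 1*(-1.8)^2 + 3*1.0305^2 = 6.4259


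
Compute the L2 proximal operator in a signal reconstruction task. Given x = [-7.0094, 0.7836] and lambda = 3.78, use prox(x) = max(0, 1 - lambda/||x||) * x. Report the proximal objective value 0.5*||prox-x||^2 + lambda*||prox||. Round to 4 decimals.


Step 1: Compute ||x||.
||x|| = 7.0531
Step 2: Compute scaling factor.
scale = max(0, 1 - 3.78/7.0531) = 0.4641
Step 3: prox(x) = [-3.2528, 0.3636]
||prox(x)|| = 3.2731
Step 4: Proximal objective.
0.5*||prox-x||^2 = 7.1442
lambda*||prox|| = 12.3723
Total = 19.5164


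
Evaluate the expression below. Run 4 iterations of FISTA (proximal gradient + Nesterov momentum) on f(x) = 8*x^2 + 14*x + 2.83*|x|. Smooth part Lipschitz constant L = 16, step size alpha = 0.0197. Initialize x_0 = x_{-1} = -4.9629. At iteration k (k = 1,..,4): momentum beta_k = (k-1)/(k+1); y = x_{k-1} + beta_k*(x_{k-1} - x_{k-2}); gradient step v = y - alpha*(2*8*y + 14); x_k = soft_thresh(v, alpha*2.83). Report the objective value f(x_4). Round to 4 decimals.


FISTA on f(x) = 8*x^2 + 14*x + 2.83*|x|
L = 16, alpha = 0.0197
Iteration 1: beta = 0.0, y = -4.9629 + 0.0*(-4.9629 + 4.9629) = -4.9629
  grad(y) = -65.4064, v = y - alpha*grad = -3.6744
  prox(v) = soft_thresh(-3.6744, 0.0558) = -3.6186
Iteration 2: beta = 0.3333, y = -3.6186 + 0.3333*(-3.6186 + 4.9629) = -3.1706
  grad(y) = -36.7289, v = y - alpha*grad = -2.447
  prox(v) = soft_thresh(-2.447, 0.0558) = -2.3912
Iteration 3: beta = 0.5, y = -2.3912 + 0.5*(-2.3912 + 3.6186) = -1.7775
  grad(y) = -14.4408, v = y - alpha*grad = -1.4931
  prox(v) = soft_thresh(-1.4931, 0.0558) = -1.4373
Iteration 4: beta = 0.6, y = -1.4373 + 0.6*(-1.4373 + 2.3912) = -0.865
  grad(y) = 0.1607, v = y - alpha*grad = -0.8681
  prox(v) = soft_thresh(-0.8681, 0.0558) = -0.8124
f(x_4) = 8*(-0.8124)^2 + 14*(-0.8124) + 2.83*|-0.8124| = -3.7946


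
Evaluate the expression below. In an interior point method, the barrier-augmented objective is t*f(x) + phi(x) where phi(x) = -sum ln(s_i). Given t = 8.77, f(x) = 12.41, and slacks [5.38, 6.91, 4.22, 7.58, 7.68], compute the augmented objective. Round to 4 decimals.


Step 1: Compute log-barrier.
ln values: [1.6827, 1.933, 1.4398, 2.0255, 2.0386]
phi = -(1.6827 + 1.933 + 1.4398 + 2.0255 + 2.0386) = -9.1196
Step 2: Compute augmented objective.
t*f(x) = 8.77*12.41 = 108.8357
Total = 108.8357 - 9.1196 = 99.7161


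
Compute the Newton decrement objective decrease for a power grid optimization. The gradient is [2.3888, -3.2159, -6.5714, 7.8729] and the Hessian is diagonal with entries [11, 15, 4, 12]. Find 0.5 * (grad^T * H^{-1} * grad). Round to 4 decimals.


Step 1: H is diagonal, so H^(-1) * g = [0.2172, -0.2144, -1.6429, 0.6561].
Step 2: g^T H^(-1) g = sum_i g_i^2 / H_ii
  = (2.3888)^2/11 + (-3.2159)^2/15 + (-6.5714)^2/4 + (7.8729)^2/12
  = 0.5188 + 0.6895 + 10.7958 + 5.1652 = 17.1693
Step 3: Objective decrease = 0.5 * g^T H^(-1) g = 8.5846


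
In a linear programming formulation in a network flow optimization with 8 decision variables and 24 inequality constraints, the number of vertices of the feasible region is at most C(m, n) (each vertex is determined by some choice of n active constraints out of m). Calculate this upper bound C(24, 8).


Each vertex corresponds to some choice of n active constraints out of m, so the number of vertices is at most C(m, n) = m! / (n!(m-n)!).
m = 24, n = 8
Numerator: 24 * 23 * 22 * 21 * 20 * 19 * 18 * 17
Denominator: 8! = 40320
C(24, 8) = 735471


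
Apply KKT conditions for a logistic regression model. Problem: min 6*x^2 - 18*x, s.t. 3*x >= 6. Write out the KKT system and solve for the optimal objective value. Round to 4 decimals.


Step 1: Try lambda = 0 (constraint inactive).
x_unc = 18/(2*6) = 1.5
Check: 3*1.5 = 4.5 < 6 -- violated!
Step 2: Constraint must be active: 3*x = 6
x* = 6/3 = 2.0
lambda = (2*6*2.0 - 18)/3 = 2.0
Step 3: Compute optimal value.
f(x*) = 6*2.0^2 - 18*2.0 = -12.0


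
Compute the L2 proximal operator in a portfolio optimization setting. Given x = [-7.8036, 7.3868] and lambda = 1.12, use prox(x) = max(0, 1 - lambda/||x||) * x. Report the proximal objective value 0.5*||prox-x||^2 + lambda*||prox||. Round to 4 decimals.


Step 1: Compute ||x||.
||x|| = 10.7453
Step 2: Compute scaling factor.
scale = max(0, 1 - 1.12/10.7453) = 0.8958
Step 3: prox(x) = [-6.9902, 6.6169]
||prox(x)|| = 9.6253
Step 4: Proximal objective.
0.5*||prox-x||^2 = 0.6272
lambda*||prox|| = 10.7803
Total = 11.4075


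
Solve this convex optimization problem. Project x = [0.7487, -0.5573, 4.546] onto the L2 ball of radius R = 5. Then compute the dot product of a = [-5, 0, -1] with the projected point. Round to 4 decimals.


Step 1: Compute ||x|| (intermediates to 6 decimals).
||x|| = sqrt(0.7487^2 + (-0.5573)^2 + 4.546^2) = 4.640824
Step 2: Project.
Since ||x|| <= R, proj = x (no scaling needed).
proj(x) = [0.7487, -0.5573, 4.546]
Step 3: Dot product.
a^T * proj(x) = -5*0.7487 + 0*(-0.5573) - 1*4.546 = -8.2895


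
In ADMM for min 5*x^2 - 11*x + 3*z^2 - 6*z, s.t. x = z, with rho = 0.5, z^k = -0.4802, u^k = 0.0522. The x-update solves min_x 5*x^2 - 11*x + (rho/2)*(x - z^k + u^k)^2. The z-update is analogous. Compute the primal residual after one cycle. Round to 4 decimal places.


ADMM iteration with rho = 0.5, z^k = -0.4802, u^k = 0.0522
Step 1: x-update.
Minimize 5*x^2 - 11*x + (0.5/2)*(x + 0.4802 + 0.0522)^2
FOC: (2*5 + 0.5)*x = 11 + 0.5*(-0.4802 - 0.0522)
x^{k+1} = 1.0223
Step 2: z-update.
Minimize 3*z^2 - 6*z + (0.5/2)*(1.0223 - z + 0.0522)^2
FOC: (2*3 + 0.5)*z = 6 + 0.5*(1.0223 + 0.0522)
z^{k+1} = 1.0057
Step 3: u-update.
u^{k+1} = 0.0522 + 1.0223 - 1.0057 = 0.0687
Step 4: Primal residual = |1.0223 - 1.0057| = 0.0165


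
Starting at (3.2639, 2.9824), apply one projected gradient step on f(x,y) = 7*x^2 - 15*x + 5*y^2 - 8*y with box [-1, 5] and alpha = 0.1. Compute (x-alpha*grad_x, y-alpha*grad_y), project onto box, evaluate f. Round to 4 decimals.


Step 1: Compute gradient at (3.2639, 2.9824).
grad_x = 2*7*3.2639 - 15 = 30.6946
grad_y = 2*5*2.9824 - 8 = 21.824
Step 2: Gradient step.
x_raw = 3.2639 - 0.1*30.6946 = 0.1944
y_raw = 2.9824 - 0.1*21.824 = 0.8
Step 3: Project onto [-1, 5].
x_proj = clip(0.1944) = 0.1944
y_proj = clip(0.8) = 0.8
Step 4: Evaluate f.
f(0.1944, 0.8) = -5.852


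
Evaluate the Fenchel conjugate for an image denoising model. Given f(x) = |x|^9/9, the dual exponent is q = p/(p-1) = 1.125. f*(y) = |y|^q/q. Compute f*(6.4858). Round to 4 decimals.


The conjugate exponent q satisfies 1/p + 1/q = 1.
p = 9, so q = 9/(9 - 1) = 1.125
|y|^q = 6.4858^1.125 = 8.1933
f*(6.4858) = 8.1933 / 1.125 = 7.2829


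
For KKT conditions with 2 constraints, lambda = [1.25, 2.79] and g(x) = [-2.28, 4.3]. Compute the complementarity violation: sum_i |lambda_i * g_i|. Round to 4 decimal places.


KKT complementary slackness check:
lambda_1 * g_1 = 1.25 * -2.28 = -2.85
lambda_2 * g_2 = 2.79 * 4.3 = 11.997
Total violation = 2.85 + 11.997 = 14.847


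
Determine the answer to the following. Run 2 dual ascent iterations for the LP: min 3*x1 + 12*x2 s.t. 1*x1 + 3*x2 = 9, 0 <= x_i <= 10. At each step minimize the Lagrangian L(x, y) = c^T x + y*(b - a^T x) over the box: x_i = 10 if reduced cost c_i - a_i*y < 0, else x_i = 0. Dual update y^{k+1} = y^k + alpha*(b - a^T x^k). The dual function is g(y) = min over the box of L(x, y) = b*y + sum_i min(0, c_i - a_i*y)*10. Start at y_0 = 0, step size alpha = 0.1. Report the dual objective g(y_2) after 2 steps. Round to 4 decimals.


Dual ascent for LP: min 3*x1 + 12*x2, 1*x1 + 3*x2 = 9, 0 <= x_i <= 10
Step 1: y^k = 0.0, reduced costs: (3.0, 12.0)
  x^k = (0.0, 0.0), subgradient = b - a^T x = 9.0
  y^{k+1} = 0.0 + 0.1*9.0 = 0.9
Step 2: y^k = 0.9, reduced costs: (2.1, 9.3)
  x^k = (0.0, 0.0), subgradient = b - a^T x = 9.0
  y^{k+1} = 0.9 + 0.1*9.0 = 1.8
Dual objective at y_2 = 1.8: reduced costs (1.2, 6.6), box minimizer x = (0.0, 0.0)
g(y_2) = b*y + (c1 - a1*y)*x1 + (c2 - a2*y)*x2 = 9*1.8 + 1.2*0.0 + 6.6*0.0 = 16.2 + 0.0 + 0.0 = 16.2


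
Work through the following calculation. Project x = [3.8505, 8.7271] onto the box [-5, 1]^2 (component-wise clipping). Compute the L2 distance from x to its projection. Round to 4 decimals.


Project each component onto [-5, 1].
clip(3.8505) = 1.0, clip(8.7271) = 1.0
Projection = [1.0, 1.0]
Squared diffs: [8.1254, 59.7081]
Distance = sqrt(67.8335) = 8.2361


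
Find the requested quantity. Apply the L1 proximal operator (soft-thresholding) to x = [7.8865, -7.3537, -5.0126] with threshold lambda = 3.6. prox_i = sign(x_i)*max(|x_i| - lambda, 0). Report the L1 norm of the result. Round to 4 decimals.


Soft-thresholding with lambda = 3.6:
prox(7.8865) = sign(7.8865)*max(|7.8865| - 3.6, 0) = 4.2865
prox(-7.3537) = sign(-7.3537)*max(|-7.3537| - 3.6, 0) = -3.7537
prox(-5.0126) = sign(-5.0126)*max(|-5.0126| - 3.6, 0) = -1.4126
prox(x) = [4.2865, -3.7537, -1.4126]
||prox(x)||_1 = 4.2865 + 3.7537 + 1.4126 = 9.4528


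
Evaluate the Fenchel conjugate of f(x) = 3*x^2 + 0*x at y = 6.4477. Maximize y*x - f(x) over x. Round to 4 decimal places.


f*(y) = sup_x {y*x - a*x^2 - b*x} = sup_x {(y-b)*x - a*x^2}
FOC: (y - b) - 2a*x = 0 => x* = (y - b)/(2a)
x* = (6.4477 - 0)/(2*3) = 1.0746
f*(6.4477) = (y-b)^2/(4a) = (6.4477 - 0)^2/(4*3)
= 41.5728/12 = 3.4644


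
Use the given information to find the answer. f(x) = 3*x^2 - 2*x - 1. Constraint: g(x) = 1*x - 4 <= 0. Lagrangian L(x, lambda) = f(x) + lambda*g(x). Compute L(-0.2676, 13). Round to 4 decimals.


Step 1: Evaluate f(x).
f(-0.2676) = 3*(-0.2676)^2 - 2*(-0.2676) - 1 = -0.25
Step 2: Evaluate g(x).
g(-0.2676) = 1*-0.2676 - 4 = -4.2676
Step 3: Compute Lagrangian.
L = -0.25 + 13*-4.2676 = -55.7288


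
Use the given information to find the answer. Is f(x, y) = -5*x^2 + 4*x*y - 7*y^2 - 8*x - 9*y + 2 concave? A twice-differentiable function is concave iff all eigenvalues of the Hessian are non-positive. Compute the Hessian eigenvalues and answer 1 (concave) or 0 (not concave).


The Hessian of f(x,y) = -5*x^2 + 4*x*y - 7*y^2 - 8*x - 9*y + 2 is:
H = [[-10, 4], [4, -14]]
Trace = -10 - 14 = -24
Determinant = -10*-14 - (4)^2 = 124
Discriminant = (-24)^2 - 4*124 = 80.0
Eigenvalues: lambda_1 = -16.4721, lambda_2 = -7.5279
The function is concave.

1


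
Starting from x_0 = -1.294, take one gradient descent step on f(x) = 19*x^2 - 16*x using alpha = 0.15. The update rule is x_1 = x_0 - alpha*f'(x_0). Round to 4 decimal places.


We compute the gradient at x_0 and apply the update.
f'(x) = 38*x - 16
f'(-1.294) = 38*-1.294 - 16 = -65.172
x_1 = -1.294 - 0.15*-65.172 = 8.4818


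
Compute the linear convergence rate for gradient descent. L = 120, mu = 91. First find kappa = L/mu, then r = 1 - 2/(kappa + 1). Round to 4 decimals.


Step 1: Compute the condition number.
kappa = L/mu = 120/91 = 1.3187
Step 2: Compute the convergence rate.
r = 1 - 2/(kappa + 1) = 1 - 2*mu/(L + mu) = (L - mu)/(L + mu) = 29/211 = 0.1374


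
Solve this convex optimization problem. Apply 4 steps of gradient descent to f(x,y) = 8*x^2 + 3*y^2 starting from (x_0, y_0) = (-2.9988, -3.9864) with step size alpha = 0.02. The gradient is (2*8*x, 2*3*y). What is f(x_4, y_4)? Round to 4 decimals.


Gradient descent on f(x,y) = 8*x^2 + 3*y^2.
Starting point: (-2.9988, -3.9864), alpha = 0.02
Step 1: grad_x = 2*8*-2.9988 = -47.9808, grad_y = 2*3*-3.9864 = -23.9184
  x_1 = -2.9988 - 0.02*-47.9808 = -2.0392
  y_1 = -3.9864 - 0.02*-23.9184 = -3.508
Step 2: grad_x = 2*8*-2.0392 = -32.6269, grad_y = 2*3*-3.508 = -21.0482
  x_2 = -2.0392 - 0.02*-32.6269 = -1.3866
  y_2 = -3.508 - 0.02*-21.0482 = -3.0871
Step 3: grad_x = 2*8*-1.3866 = -22.1863, grad_y = 2*3*-3.0871 = -18.5224
  x_3 = -1.3866 - 0.02*-22.1863 = -0.9429
  y_3 = -3.0871 - 0.02*-18.5224 = -2.7166
Step 4: grad_x = 2*8*-0.9429 = -15.0867, grad_y = 2*3*-2.7166 = -16.2997
  x_4 = -0.9429 - 0.02*-15.0867 = -0.6412
  y_4 = -2.7166 - 0.02*-16.2997 = -2.3906
f(-0.6412, -2.3906) = 8*(-0.6412)^2 + 3*(-2.3906)^2 = 20.4342


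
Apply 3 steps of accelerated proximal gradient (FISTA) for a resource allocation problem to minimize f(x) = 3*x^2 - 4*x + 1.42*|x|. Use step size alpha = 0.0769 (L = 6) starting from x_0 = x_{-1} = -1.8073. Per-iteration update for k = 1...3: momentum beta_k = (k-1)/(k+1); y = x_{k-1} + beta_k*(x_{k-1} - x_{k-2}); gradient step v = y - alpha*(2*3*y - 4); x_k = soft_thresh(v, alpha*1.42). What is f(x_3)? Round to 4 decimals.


FISTA on f(x) = 3*x^2 - 4*x + 1.42*|x|
L = 6, alpha = 0.0769
Iteration 1: beta = 0.0, y = -1.8073 + 0.0*(-1.8073 + 1.8073) = -1.8073
  grad(y) = -14.8438, v = y - alpha*grad = -0.6658
  prox(v) = soft_thresh(-0.6658, 0.1092) = -0.5566
Iteration 2: beta = 0.3333, y = -0.5566 + 0.3333*(-0.5566 + 1.8073) = -0.1397
  grad(y) = -4.8383, v = y - alpha*grad = 0.2323
  prox(v) = soft_thresh(0.2323, 0.1092) = 0.1231
Iteration 3: beta = 0.5, y = 0.1231 + 0.5*(0.1231 + 0.5566) = 0.463
  grad(y) = -1.2218, v = y - alpha*grad = 0.557
  prox(v) = soft_thresh(0.557, 0.1092) = 0.4478
f(x_3) = 3*0.4478^2 - 4*0.4478 + 1.42*|0.4478| = -0.5538


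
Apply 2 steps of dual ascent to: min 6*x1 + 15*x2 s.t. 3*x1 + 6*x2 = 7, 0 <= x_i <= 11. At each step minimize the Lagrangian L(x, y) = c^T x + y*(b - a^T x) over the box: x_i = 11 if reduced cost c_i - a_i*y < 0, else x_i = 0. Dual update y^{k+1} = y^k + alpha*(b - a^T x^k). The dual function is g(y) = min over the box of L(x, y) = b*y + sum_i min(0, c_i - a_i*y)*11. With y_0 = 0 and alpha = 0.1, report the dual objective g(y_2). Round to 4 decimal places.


Dual ascent for LP: min 6*x1 + 15*x2, 3*x1 + 6*x2 = 7, 0 <= x_i <= 11
Step 1: y^k = 0.0, reduced costs: (6.0, 15.0)
  x^k = (0.0, 0.0), subgradient = b - a^T x = 7.0
  y^{k+1} = 0.0 + 0.1*7.0 = 0.7
Step 2: y^k = 0.7, reduced costs: (3.9, 10.8)
  x^k = (0.0, 0.0), subgradient = b - a^T x = 7.0
  y^{k+1} = 0.7 + 0.1*7.0 = 1.4
Dual objective at y_2 = 1.4: reduced costs (1.8, 6.6), box minimizer x = (0.0, 0.0)
g(y_2) = b*y + (c1 - a1*y)*x1 + (c2 - a2*y)*x2 = 7*1.4 + 1.8*0.0 + 6.6*0.0 = 9.8 + 0.0 + 0.0 = 9.8


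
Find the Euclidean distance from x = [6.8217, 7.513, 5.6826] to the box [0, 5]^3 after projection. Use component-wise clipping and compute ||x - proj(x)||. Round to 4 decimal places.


Project each component onto [0, 5].
clip(6.8217) = 5.0, clip(7.513) = 5.0, clip(5.6826) = 5.0
Projection = [5.0, 5.0, 5.0]
Squared diffs: [3.3186, 6.3152, 0.4659]
Distance = sqrt(10.0997) = 3.178


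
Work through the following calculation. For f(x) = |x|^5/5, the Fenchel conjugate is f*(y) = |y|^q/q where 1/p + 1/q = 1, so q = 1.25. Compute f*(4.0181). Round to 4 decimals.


The conjugate exponent q satisfies 1/p + 1/q = 1.
p = 5, so q = 5/(5 - 1) = 1.25
|y|^q = 4.0181^1.25 = 5.6889
f*(4.0181) = 5.6889 / 1.25 = 4.5511


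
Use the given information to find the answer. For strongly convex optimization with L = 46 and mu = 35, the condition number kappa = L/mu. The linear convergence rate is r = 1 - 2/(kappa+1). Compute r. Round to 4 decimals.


Step 1: Compute the condition number.
kappa = L/mu = 46/35 = 1.3143
Step 2: Compute the convergence rate.
r = 1 - 2/(kappa + 1) = 1 - 2*mu/(L + mu) = (L - mu)/(L + mu) = 11/81 = 0.1358


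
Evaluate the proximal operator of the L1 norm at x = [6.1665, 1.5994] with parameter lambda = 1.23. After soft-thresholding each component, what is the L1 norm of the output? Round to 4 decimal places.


Soft-thresholding with lambda = 1.23:
prox(6.1665) = sign(6.1665)*max(|6.1665| - 1.23, 0) = 4.9365
prox(1.5994) = sign(1.5994)*max(|1.5994| - 1.23, 0) = 0.3694
prox(x) = [4.9365, 0.3694]
||prox(x)||_1 = 4.9365 + 0.3694 = 5.3059


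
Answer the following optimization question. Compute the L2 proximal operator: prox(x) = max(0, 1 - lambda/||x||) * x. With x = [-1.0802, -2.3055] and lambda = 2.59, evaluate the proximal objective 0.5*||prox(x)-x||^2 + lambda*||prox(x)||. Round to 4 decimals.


Step 1: Compute ||x||.
||x|| = 2.546
Step 2: Compute scaling factor.
scale = max(0, 1 - 2.59/2.546) = 0.0
Step 3: prox(x) = [-0.0, -0.0]
||prox(x)|| = 0.0
Step 4: Proximal objective.
0.5*||prox-x||^2 = 3.2411
lambda*||prox|| = 0.0
Total = 3.2411


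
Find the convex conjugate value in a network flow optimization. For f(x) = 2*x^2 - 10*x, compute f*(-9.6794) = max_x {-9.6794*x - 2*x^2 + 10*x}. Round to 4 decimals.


f*(y) = sup_x {y*x - a*x^2 - b*x} = sup_x {(y-b)*x - a*x^2}
FOC: (y - b) - 2a*x = 0 => x* = (y - b)/(2a)
x* = (-9.6794 + 10)/(2*2) = 0.0802
f*(-9.6794) = (y-b)^2/(4a) = (-9.6794 + 10)^2/(4*2)
= 0.1028/8 = 0.0128


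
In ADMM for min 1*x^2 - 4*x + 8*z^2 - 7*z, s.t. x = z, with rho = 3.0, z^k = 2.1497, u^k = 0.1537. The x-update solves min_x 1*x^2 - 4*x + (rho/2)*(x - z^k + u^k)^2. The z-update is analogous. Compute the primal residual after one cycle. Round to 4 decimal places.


ADMM iteration with rho = 3.0, z^k = 2.1497, u^k = 0.1537
Step 1: x-update.
Minimize 1*x^2 - 4*x + (3.0/2)*(x - 2.1497 + 0.1537)^2
FOC: (2*1 + 3.0)*x = 4 + 3.0*(2.1497 - 0.1537)
x^{k+1} = 1.9976
Step 2: z-update.
Minimize 8*z^2 - 7*z + (3.0/2)*(1.9976 - z + 0.1537)^2
FOC: (2*8 + 3.0)*z = 7 + 3.0*(1.9976 + 0.1537)
z^{k+1} = 0.7081
Step 3: u-update.
u^{k+1} = 0.1537 + 1.9976 - 0.7081 = 1.4432
Step 4: Primal residual = |1.9976 - 0.7081| = 1.2895


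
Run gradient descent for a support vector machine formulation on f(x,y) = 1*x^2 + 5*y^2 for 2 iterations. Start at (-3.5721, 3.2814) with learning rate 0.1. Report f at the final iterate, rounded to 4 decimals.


Gradient descent on f(x,y) = 1*x^2 + 5*y^2.
Starting point: (-3.5721, 3.2814), alpha = 0.1
Step 1: grad_x = 2*1*-3.5721 = -7.1442, grad_y = 2*5*3.2814 = 32.814
  x_1 = -3.5721 - 0.1*-7.1442 = -2.8577
  y_1 = 3.2814 - 0.1*32.814 = 0.0
Step 2: grad_x = 2*1*-2.8577 = -5.7154, grad_y = 2*5*0.0 = 0.0
  x_2 = -2.8577 - 0.1*-5.7154 = -2.2861
  y_2 = 0.0 - 0.1*0.0 = 0.0
f(-2.2861, 0.0) = 1*(-2.2861)^2 + 5*0.0^2 = 5.2265


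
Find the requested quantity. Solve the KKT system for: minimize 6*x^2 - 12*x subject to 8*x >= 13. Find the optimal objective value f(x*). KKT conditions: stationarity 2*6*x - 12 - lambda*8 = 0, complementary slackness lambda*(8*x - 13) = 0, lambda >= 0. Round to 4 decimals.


Step 1: Try lambda = 0 (constraint inactive).
x_unc = 12/(2*6) = 1.0
Check: 8*1.0 = 8.0 < 13 -- violated!
Step 2: Constraint must be active: 8*x = 13
x* = 13/8 = 1.625
lambda = (2*6*1.625 - 12)/8 = 0.9375
Step 3: Compute optimal value.
f(x*) = 6*1.625^2 - 12*1.625 = -3.6563


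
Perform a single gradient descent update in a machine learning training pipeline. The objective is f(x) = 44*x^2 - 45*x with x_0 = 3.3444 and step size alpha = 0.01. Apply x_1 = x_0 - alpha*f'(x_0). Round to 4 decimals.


We compute the gradient at x_0 and apply the update.
f'(x) = 88*x - 45
f'(3.3444) = 88*3.3444 - 45 = 249.3072
x_1 = 3.3444 - 0.01*249.3072 = 0.8513


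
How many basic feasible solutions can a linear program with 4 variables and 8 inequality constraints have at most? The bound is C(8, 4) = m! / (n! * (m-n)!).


Each vertex corresponds to some choice of n active constraints out of m, so the number of vertices is at most C(m, n) = m! / (n!(m-n)!).
m = 8, n = 4
Numerator: 8 * 7 * 6 * 5
Denominator: 4! = 24
C(8, 4) = 70


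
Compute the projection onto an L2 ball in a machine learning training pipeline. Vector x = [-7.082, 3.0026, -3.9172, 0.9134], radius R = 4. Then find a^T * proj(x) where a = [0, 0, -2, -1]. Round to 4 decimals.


Step 1: Compute ||x|| (intermediates to 6 decimals).
||x|| = sqrt((-7.082)^2 + 3.0026^2 + (-3.9172)^2 + 0.9134^2) = 8.680385
Step 2: Project.
Since ||x|| > R, scale = R/||x|| = 4/8.680385 = 0.460809, proj(x) = scale * x
proj(x) = [-3.263449, 1.383625, -1.805081, 0.420903]
Step 3: Dot product.
a^T * proj(x) = 0*(-3.263449) + 0*1.383625 - 2*(-1.805081) - 1*0.420903 = 3.1893


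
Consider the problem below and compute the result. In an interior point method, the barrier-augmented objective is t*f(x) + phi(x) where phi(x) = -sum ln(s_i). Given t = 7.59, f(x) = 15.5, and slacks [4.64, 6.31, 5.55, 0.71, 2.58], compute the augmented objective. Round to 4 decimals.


Step 1: Compute log-barrier.
ln values: [1.5347, 1.8421, 1.7138, -0.3425, 0.9478]
phi = -(1.5347 + 1.8421 + 1.7138 - 0.3425 + 0.9478) = -5.6959
Step 2: Compute augmented objective.
t*f(x) = 7.59*15.5 = 117.645
Total = 117.645 - 5.6959 = 111.9491


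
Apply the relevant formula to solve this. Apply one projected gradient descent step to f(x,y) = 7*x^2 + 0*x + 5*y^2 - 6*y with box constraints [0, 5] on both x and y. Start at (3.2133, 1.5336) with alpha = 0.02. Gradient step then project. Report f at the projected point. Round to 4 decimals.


Step 1: Compute gradient at (3.2133, 1.5336).
grad_x = 2*7*3.2133 + 0 = 44.9862
grad_y = 2*5*1.5336 - 6 = 9.336
Step 2: Gradient step.
x_raw = 3.2133 - 0.02*44.9862 = 2.3136
y_raw = 1.5336 - 0.02*9.336 = 1.3469
Step 3: Project onto [0, 5].
x_proj = clip(2.3136) = 2.3136
y_proj = clip(1.3469) = 1.3469
Step 4: Evaluate f.
f(2.3136, 1.3469) = 38.4576


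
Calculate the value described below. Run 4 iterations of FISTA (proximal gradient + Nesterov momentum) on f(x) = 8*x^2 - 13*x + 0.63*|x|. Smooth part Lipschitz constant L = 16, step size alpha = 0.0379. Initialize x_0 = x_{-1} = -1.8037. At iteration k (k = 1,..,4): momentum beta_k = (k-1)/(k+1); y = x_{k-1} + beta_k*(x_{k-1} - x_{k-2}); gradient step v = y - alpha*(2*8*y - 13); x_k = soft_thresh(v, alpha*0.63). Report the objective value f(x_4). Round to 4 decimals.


FISTA on f(x) = 8*x^2 - 13*x + 0.63*|x|
L = 16, alpha = 0.0379
Iteration 1: beta = 0.0, y = -1.8037 + 0.0*(-1.8037 + 1.8037) = -1.8037
  grad(y) = -41.8592, v = y - alpha*grad = -0.2172
  prox(v) = soft_thresh(-0.2172, 0.0239) = -0.1934
Iteration 2: beta = 0.3333, y = -0.1934 + 0.3333*(-0.1934 + 1.8037) = 0.3434
  grad(y) = -7.5053, v = y - alpha*grad = 0.6279
  prox(v) = soft_thresh(0.6279, 0.0239) = 0.604
Iteration 3: beta = 0.5, y = 0.604 + 0.5*(0.604 + 0.1934) = 1.0027
  grad(y) = 3.0427, v = y - alpha*grad = 0.8874
  prox(v) = soft_thresh(0.8874, 0.0239) = 0.8635
Iteration 4: beta = 0.6, y = 0.8635 + 0.6*(0.8635 - 0.604) = 1.0192
  grad(y) = 3.3066, v = y - alpha*grad = 0.8938
  prox(v) = soft_thresh(0.8938, 0.0239) = 0.87
f(x_4) = 8*0.87^2 - 13*0.87 + 0.63*|0.87| = -4.7068
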